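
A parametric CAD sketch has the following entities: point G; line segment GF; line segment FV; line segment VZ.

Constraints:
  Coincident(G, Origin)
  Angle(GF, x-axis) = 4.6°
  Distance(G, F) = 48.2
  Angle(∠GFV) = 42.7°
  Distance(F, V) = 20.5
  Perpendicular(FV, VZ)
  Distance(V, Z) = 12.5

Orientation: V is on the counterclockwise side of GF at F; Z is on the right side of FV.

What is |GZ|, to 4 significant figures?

47.59

G is at the origin; GF runs at 4.6° with length 48.2, so F = 48.2·(cos 4.6°, sin 4.6°) = (48.04, 3.866). ∠GFV = 42.7°, so FV runs at 4.6° + (180° − 42.7°) = 141.9° from the x-axis; with |FV| = 20.5, V = F + 20.5·(cos 141.9°, sin 141.9°) = (31.91, 16.51). The perpendicularity gives VZ at right angles to FV; with |VZ| = 12.5 on the right of FV, Z = V + 12.5·(0.6170, 0.7869) = (39.63, 26.35). Then |GZ| = |Z − G| = 47.59.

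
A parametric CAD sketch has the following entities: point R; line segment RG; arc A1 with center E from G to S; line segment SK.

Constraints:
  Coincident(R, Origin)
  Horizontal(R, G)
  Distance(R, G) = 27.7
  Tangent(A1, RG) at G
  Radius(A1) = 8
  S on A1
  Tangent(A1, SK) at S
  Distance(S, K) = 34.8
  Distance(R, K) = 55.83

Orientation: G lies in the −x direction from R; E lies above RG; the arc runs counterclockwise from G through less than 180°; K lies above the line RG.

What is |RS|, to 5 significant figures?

23.544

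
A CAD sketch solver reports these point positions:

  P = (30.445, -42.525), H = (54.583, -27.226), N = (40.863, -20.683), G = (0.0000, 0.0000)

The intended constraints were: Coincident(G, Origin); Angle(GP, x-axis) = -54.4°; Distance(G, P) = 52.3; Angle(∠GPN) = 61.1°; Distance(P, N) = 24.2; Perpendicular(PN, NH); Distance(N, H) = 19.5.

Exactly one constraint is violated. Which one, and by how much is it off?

Distance(N, H) = 19.5 — off by 4.30.

G = (0.00, 0.00) ✓; GP at -54.40° ✓; |GP| = 52.30 ✓; ∠GPN = 61.10° ✓; |PN| = 24.20 ✓; ∠(PN, NH) = 90.00° ✓; |NH| = 15.20 ✗.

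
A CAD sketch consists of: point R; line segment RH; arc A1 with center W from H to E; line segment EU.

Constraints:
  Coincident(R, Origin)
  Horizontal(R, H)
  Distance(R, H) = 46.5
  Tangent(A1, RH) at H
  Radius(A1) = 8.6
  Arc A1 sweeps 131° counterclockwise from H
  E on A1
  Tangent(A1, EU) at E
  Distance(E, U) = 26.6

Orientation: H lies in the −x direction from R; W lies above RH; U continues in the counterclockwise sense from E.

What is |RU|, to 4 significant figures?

66.93

On A1, H sits at bearing -90° from W; a 131° counterclockwise sweep puts E at bearing 41°, so E = W + 8.6·(cos 41°, sin 41°) = (-40.01, 14.24). Since A1 is tangent to EU there, WE ⟂ EU, so EU runs along (−sin 41°, cos 41°); with |EU| = 26.6, U = (-57.46, 34.32). Then |RU| = |U − R| = 66.93.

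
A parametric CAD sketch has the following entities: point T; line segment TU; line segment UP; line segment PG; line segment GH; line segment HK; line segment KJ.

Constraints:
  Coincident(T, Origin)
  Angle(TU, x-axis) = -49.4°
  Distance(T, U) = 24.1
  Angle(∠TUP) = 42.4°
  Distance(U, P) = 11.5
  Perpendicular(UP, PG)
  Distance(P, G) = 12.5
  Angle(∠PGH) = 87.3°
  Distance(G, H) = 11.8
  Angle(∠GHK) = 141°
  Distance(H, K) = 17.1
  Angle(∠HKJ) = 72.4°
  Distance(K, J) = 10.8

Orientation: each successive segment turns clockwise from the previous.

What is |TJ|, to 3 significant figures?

30.2

T is at the origin; TU runs at -49.4° with length 24.1, so U = (15.7, -18.3). ∠TUP = 42.4° gives UP at 173° from the x-axis; with |UP| = 11.5, P = (4.27, -16.9). UP ⟂ PG, so PG runs at 83.0°; with |PG| = 12.5, G = (5.79, -4.49). ∠PGH = 87.3° gives GH at -9.70° from the x-axis; with |GH| = 11.8, H = (17.4, -6.48). ∠GHK = 141.0° gives HK at -48.7° from the x-axis; with |HK| = 17.1, K = (28.7, -19.3). ∠HKJ = 72.4° gives KJ at -156° from the x-axis; with |KJ| = 10.8, J = (18.8, -23.7). Then |TJ| = |J − T| = 30.2.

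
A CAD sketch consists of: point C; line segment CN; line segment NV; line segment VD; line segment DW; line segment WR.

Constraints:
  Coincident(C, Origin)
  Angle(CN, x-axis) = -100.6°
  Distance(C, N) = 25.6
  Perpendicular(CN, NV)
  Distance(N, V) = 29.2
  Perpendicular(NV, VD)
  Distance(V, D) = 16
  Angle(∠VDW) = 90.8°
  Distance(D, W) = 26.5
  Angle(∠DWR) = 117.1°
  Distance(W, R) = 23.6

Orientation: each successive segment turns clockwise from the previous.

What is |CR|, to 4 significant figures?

31.22

∠VDW = 90.8° gives DW at -9.800° from the x-axis; with |DW| = 26.5, W = (-4.354, -8.575). ∠DWR = 117.1° gives WR at -72.70° from the x-axis; with |WR| = 23.6, R = (2.664, -31.11). Then |CR| = |R − C| = 31.22.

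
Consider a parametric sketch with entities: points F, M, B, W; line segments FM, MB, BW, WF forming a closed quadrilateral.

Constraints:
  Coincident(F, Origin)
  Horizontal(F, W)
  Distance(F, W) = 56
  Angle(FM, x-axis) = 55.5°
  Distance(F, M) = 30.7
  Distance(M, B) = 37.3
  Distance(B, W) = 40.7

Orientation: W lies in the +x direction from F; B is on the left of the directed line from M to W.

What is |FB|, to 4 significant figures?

65.46

F is at the origin; F and W share the same y with |FW| = 56.0 and W in +x, so W = (56.0, 0). FM runs at 55.5° with |FM| = 30.7, so M = (17.39, 25.30). B is determined by |MB| = 37.3 and |BW| = 40.7 together: it lies at the intersection of circle(M, 37.3) and circle(W, 40.7). With |MW| = 46.16, the foot of the radical line on MW is 20.21 from M and the perpendicular offset is √(37.3² − 20.21²) = 31.35. Taking the left-of-MW solution: B = (51.47, 40.45).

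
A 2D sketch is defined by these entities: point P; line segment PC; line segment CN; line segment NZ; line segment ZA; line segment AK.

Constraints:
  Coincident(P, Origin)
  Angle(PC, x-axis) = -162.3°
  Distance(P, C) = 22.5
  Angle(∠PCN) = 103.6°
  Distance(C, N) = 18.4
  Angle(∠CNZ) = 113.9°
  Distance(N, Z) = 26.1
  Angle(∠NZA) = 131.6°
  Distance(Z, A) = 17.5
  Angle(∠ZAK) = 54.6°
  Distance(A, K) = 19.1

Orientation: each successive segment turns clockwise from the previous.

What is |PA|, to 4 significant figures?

32.41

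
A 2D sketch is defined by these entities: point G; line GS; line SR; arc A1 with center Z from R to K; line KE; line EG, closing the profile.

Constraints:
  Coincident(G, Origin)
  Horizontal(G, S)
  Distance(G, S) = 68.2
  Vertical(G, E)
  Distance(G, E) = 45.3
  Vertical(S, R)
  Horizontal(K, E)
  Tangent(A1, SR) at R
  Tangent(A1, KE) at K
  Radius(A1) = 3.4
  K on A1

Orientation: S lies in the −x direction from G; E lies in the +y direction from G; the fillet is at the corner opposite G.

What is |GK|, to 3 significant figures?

79.1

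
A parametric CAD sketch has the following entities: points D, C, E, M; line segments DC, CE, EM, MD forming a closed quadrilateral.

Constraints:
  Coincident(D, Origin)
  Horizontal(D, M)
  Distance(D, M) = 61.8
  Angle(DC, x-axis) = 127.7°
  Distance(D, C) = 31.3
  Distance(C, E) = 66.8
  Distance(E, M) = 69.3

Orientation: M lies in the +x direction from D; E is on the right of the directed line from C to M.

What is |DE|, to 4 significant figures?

38.16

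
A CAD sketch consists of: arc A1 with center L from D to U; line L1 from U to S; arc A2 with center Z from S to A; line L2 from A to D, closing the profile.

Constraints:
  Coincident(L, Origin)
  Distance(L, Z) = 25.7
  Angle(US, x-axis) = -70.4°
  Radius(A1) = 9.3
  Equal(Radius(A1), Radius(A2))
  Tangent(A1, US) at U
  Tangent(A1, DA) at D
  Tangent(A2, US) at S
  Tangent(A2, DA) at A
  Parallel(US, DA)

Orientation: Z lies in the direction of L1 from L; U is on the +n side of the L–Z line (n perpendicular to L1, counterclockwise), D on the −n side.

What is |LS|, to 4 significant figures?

27.33

Tangency of A1 to both parallel lines with radius 9.3 puts U and D at L ± 9.3·n: U = (8.761, 3.120), D = (-8.761, -3.120). Equal radii place S and A the same way about Z: S = Z + 9.3·n = (17.38, -21.09), A = Z − 9.3·n = (-0.1400, -27.33). Then |LS| = |S − L| = 27.33.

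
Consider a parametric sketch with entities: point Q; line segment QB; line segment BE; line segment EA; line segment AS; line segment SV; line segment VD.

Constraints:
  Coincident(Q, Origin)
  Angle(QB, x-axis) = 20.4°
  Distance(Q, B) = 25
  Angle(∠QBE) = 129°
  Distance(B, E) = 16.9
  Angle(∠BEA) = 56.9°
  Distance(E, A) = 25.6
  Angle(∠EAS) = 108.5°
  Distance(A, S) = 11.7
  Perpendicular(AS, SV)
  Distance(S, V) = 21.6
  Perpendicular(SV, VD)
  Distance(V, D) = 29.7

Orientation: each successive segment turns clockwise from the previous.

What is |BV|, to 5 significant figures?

3.8128

Q is at the origin; QB runs at 20.4° with length 25.0, so B = (23.432, 8.7143). ∠QBE = 129.0° gives BE at -30.600° from the x-axis; with |BE| = 16.9, E = (37.979, 0.11150). ∠BEA = 56.9° gives EA at -153.70° from the x-axis; with |EA| = 25.6, A = (15.029, -11.231). ∠EAS = 108.5° gives AS at 134.80° from the x-axis; with |AS| = 11.7, S = (6.7843, -2.9291). AS ⟂ SV, so SV runs at 44.800°; with |SV| = 21.6, V = (22.111, 12.291). Then |BV| = |V − B| = 3.8128.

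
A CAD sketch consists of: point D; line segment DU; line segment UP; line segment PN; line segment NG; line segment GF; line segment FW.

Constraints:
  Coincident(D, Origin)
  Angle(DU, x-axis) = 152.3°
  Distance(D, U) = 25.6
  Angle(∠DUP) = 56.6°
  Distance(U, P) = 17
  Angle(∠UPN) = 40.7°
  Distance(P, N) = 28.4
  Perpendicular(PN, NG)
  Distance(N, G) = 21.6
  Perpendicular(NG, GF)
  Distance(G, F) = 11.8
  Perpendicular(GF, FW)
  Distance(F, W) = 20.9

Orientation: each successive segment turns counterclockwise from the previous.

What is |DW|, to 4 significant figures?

15.01

D is at the origin; DU runs at 152.3° with length 25.6, so U = (-22.67, 11.90). ∠DUP = 56.6° gives UP at -84.30° from the x-axis; with |UP| = 17.0, P = (-20.98, -5.016). ∠UPN = 40.7° gives PN at 55.00° from the x-axis; with |PN| = 28.4, N = (-4.688, 18.25). PN ⟂ NG, so NG runs at 145.0°; with |NG| = 21.6, G = (-22.38, 30.64). NG is perpendicular to GF, so GF runs at -125.0°; with |GF| = 11.8, F = (-29.15, 20.97). The perpendicularity gives FW at right angles to GF, so FW runs at -35.00°; with |FW| = 20.9, W = (-12.03, 8.983). Then |DW| = |W − D| = 15.01.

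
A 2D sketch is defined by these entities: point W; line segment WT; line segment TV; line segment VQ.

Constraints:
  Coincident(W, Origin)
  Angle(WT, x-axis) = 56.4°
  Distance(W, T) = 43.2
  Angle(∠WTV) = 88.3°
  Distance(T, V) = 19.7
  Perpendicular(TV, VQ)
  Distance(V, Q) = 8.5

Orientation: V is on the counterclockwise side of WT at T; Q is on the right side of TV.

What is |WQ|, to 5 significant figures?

54.865

W is at the origin; WT runs at 56.4° with length 43.2, so T = 43.2·(cos 56.4°, sin 56.4°) = (23.907, 35.982). ∠WTV = 88.3°, so TV runs at 56.4° + (180° − 88.3°) = 148.10° from the x-axis; with |TV| = 19.7, V = T + 19.7·(cos 148.10°, sin 148.10°) = (7.1818, 46.392). The perpendicularity gives VQ at right angles to TV; with |VQ| = 8.5 on the right of TV, Q = V + 8.5·(0.52844, 0.84897) = (11.673, 53.609). Then |WQ| = |Q − W| = 54.865.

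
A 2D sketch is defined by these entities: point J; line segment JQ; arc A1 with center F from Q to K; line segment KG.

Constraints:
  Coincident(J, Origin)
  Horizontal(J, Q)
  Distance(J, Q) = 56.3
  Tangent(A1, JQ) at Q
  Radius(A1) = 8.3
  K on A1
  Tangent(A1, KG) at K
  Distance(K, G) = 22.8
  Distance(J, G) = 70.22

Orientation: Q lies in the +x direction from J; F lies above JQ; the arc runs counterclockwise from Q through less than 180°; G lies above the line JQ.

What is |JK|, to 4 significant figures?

65.19

Checks: |FK| = 8.300 ✓; ∠(FK, KG) = 90.00° ✓; |KG| = 22.80 ✓; |JG| = 70.22 ✓.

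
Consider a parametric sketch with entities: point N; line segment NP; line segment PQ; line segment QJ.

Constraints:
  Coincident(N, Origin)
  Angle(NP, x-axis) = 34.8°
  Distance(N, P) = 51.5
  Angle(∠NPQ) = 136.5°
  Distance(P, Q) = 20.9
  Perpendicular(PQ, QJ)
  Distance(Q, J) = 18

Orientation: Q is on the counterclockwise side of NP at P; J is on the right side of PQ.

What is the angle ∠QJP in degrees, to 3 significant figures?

49.3°

N is at the origin; NP runs at 34.8° with length 51.5, so P = 51.5·(cos 34.8°, sin 34.8°) = (42.3, 29.4). ∠NPQ = 136.5°, so PQ runs at 34.8° + (180° − 136.5°) = 78.3° from the x-axis; with |PQ| = 20.9, Q = P + 20.9·(cos 78.3°, sin 78.3°) = (46.5, 49.9). The perpendicularity gives QJ at right angles to PQ; with |QJ| = 18.0 on the right of PQ, J = Q + 18.0·(0.979, -0.203) = (64.2, 46.2). Then cos ∠QJP = JQ·JP / (|JQ||JP|), giving 49.3°.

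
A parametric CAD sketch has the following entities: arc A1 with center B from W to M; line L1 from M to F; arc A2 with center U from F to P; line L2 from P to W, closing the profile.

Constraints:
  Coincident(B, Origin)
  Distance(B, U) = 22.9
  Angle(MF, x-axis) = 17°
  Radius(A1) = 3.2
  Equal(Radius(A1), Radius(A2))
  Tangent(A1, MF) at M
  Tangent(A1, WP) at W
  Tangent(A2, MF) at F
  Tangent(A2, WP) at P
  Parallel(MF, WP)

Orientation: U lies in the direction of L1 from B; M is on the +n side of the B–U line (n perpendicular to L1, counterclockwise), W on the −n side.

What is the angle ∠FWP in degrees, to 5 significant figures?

15.614°

Tangency of A1 to both parallel lines with radius 3.2 puts M and W at B ± 3.2·n: M = (-0.93559, 3.0602), W = (0.93559, -3.0602). Equal radii place F and P the same way about U: F = U + 3.2·n = (20.964, 9.7555), P = U − 3.2·n = (22.835, 3.6351). Then cos ∠FWP = WF·WP / (|WF||WP|), giving 15.614°.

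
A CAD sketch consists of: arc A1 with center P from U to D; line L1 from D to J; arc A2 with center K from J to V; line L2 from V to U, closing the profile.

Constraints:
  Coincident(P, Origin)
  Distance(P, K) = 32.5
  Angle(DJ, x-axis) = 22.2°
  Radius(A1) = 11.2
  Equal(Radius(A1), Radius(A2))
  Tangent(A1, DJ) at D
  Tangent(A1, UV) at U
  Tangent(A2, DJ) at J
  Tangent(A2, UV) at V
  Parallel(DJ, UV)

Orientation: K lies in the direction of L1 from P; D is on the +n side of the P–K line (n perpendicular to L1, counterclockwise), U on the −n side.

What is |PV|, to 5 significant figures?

34.376

Tangency of A1 to both parallel lines with radius 11.2 puts D and U at P ± 11.2·n: D = (-4.2318, 10.370), U = (4.2318, -10.370). Equal radii place J and V the same way about K: J = K + 11.2·n = (25.859, 22.650), V = K − 11.2·n = (34.323, 1.9101). Then |PV| = |V − P| = 34.376.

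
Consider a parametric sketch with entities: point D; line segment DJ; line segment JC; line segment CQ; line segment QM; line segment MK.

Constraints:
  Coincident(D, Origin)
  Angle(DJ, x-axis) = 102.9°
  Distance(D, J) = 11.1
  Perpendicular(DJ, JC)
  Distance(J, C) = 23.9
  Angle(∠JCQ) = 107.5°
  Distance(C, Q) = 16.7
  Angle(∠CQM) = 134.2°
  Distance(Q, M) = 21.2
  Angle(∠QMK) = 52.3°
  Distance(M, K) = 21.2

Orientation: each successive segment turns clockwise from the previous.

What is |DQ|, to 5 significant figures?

29.322

D is at the origin; DJ runs at 102.9° with length 11.1, so J = (-2.4781, 10.820). DJ is perpendicular to JC, so JC runs at 12.900°; with |JC| = 23.9, C = (20.819, 16.156). ∠JCQ = 107.5° gives CQ at -59.600° from the x-axis; with |CQ| = 16.7, Q = (29.269, 1.7515). Then |DQ| = |Q − D| = 29.322.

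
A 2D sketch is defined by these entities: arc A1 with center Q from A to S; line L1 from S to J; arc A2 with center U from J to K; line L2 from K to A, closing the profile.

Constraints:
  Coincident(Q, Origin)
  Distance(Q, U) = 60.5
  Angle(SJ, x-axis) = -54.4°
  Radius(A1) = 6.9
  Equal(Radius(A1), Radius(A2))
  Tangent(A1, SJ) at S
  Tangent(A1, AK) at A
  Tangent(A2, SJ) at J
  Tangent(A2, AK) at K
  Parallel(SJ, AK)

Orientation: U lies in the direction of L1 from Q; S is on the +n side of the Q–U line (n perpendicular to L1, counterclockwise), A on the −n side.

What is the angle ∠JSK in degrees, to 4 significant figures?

12.85°

The slot axis is L1's direction at -54.4°, so u = (cos -54.4°, sin -54.4°) = (0.5821, -0.8131) and n = (−sin -54.4°, cos -54.4°) = (0.8131, 0.5821). Q is at the origin and U lies 60.5 along u from Q, so U = 60.5·u = (35.22, -49.19). Tangency of A1 to both parallel lines with radius 6.9 puts S and A at Q ± 6.9·n: S = (5.610, 4.017), A = (-5.610, -4.017). Equal radii place J and K the same way about U: J = U + 6.9·n = (40.83, -45.18), K = U − 6.9·n = (29.61, -53.21). Then cos ∠JSK = SJ·SK / (|SJ||SK|), giving 12.85°.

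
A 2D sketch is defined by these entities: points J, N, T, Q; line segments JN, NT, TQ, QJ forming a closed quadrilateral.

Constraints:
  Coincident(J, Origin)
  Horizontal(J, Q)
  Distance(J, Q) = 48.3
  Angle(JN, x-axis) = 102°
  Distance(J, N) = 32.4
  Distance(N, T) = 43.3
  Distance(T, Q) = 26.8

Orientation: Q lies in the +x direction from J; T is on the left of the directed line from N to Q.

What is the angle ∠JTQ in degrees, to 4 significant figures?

84.24°

Checks: |NT| = 43.30 ✓; |TQ| = 26.80 ✓.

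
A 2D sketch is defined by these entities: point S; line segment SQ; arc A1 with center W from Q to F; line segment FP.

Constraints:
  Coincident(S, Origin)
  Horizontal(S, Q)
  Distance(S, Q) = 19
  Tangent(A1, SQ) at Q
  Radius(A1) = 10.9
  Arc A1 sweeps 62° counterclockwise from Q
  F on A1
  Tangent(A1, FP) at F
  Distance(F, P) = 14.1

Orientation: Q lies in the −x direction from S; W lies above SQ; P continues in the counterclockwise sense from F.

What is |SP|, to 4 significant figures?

18.44

On A1, Q sits at bearing -90° from W; a 62° counterclockwise sweep puts F at bearing -28°, so F = W + 10.9·(cos -28°, sin -28°) = (-9.376, 5.783). Since A1 is tangent to FP there, WF ⟂ FP, so FP runs along (−sin -28°, cos -28°); with |FP| = 14.1, P = (-2.756, 18.23). Then |SP| = |P − S| = 18.44.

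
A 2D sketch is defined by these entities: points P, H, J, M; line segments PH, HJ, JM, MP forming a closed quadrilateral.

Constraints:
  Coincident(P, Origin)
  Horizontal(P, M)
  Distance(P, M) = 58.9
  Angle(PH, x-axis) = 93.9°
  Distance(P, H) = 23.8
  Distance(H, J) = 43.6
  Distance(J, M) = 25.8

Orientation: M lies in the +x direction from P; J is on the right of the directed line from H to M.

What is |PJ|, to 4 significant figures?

33.31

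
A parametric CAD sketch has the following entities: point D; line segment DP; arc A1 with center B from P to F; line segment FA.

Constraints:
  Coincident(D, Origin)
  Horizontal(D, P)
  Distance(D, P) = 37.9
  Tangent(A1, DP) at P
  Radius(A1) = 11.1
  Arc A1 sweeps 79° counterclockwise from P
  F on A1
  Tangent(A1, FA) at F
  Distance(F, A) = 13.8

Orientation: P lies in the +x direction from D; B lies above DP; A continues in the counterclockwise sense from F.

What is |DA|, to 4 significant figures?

56.15

On A1, P sits at bearing -90° from B; a 79° counterclockwise sweep puts F at bearing -11°, so F = B + 11.1·(cos -11°, sin -11°) = (48.80, 8.982). Tangency of A1 to FA means the radius BF is perpendicular to FA, so FA runs along (−sin -11°, cos -11°); with |FA| = 13.8, A = (51.43, 22.53). Then |DA| = |A − D| = 56.15.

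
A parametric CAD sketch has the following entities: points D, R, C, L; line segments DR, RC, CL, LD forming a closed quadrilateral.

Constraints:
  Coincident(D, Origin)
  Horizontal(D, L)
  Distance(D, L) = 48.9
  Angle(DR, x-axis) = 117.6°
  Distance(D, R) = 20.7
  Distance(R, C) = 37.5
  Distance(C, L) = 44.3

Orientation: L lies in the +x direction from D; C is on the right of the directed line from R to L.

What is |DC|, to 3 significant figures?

16.8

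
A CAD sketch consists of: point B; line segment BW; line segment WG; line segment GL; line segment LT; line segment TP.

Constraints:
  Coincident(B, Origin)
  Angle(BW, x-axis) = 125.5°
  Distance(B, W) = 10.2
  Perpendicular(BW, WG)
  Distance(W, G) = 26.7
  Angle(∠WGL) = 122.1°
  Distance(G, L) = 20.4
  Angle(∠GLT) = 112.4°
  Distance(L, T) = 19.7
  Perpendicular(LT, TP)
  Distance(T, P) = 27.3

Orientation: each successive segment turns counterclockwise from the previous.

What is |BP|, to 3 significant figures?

8.24

B is at the origin; BW runs at 125.5° with length 10.2, so W = (-5.92, 8.30). BW is perpendicular to WG, so WG runs at -144°; with |WG| = 26.7, G = (-27.7, -7.20). ∠WGL = 122.1° gives GL at -86.6° from the x-axis; with |GL| = 20.4, L = (-26.5, -27.6). ∠GLT = 112.4° gives LT at -19.0° from the x-axis; with |LT| = 19.7, T = (-7.82, -34.0). LT is perpendicular to TP, so TP runs at 71.0°; with |TP| = 27.3, P = (1.06, -8.17). Then |BP| = |P − B| = 8.24.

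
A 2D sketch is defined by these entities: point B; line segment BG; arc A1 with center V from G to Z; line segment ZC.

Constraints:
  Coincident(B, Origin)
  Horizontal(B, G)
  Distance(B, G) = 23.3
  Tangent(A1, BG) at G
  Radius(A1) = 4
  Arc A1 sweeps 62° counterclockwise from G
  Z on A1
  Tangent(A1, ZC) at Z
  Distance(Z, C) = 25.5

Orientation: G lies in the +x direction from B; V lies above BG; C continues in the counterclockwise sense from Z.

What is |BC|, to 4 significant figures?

45.96

On A1, G sits at bearing -90° from V; a 62° counterclockwise sweep puts Z at bearing -28°, so Z = V + 4.0·(cos -28°, sin -28°) = (26.83, 2.122). Since A1 is tangent to ZC there, VZ ⟂ ZC, so ZC runs along (−sin -28°, cos -28°); with |ZC| = 25.5, C = (38.80, 24.64). Then |BC| = |C − B| = 45.96.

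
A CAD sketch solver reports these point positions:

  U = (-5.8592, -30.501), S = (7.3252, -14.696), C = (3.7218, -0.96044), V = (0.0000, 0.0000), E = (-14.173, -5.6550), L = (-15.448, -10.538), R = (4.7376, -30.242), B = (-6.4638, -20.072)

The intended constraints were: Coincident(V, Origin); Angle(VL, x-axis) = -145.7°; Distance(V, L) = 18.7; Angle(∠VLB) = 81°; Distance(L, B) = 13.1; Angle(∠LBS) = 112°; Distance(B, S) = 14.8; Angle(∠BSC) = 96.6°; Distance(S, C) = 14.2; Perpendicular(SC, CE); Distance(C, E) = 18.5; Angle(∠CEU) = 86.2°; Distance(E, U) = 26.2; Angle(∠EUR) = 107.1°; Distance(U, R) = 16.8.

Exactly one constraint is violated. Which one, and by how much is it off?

Distance(U, R) = 16.8 — off by 6.20.

V = (0.00, 0.00) ✓; VL at -145.7° ✓; |VL| = 18.70 ✓; ∠VLB = 81.00° ✓; |LB| = 13.10 ✓; ∠LBS = 112.0° ✓; |BS| = 14.80 ✓; ∠BSC = 96.60° ✓; |SC| = 14.20 ✓; ∠(SC, CE) = 90.00° ✓; |CE| = 18.50 ✓; ∠CEU = 86.20° ✓; |EU| = 26.20 ✓; ∠EUR = 107.1° ✓; |UR| = 10.60 ✗.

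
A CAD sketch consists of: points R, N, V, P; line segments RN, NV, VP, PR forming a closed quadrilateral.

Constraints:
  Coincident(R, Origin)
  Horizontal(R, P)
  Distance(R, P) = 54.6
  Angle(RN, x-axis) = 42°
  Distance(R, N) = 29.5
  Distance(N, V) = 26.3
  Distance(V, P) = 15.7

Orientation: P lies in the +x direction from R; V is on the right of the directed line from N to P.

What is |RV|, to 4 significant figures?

38.91

R is at the origin; R and P share the same y with |RP| = 54.6 and P in +x, so P = (54.6, 0). RN runs at 42.0° with |RN| = 29.5, so N = (21.92, 19.74). V is determined by |NV| = 26.3 and |VP| = 15.7 together: it lies at the intersection of circle(N, 26.3) and circle(P, 15.7). With |NP| = 38.18, the foot of the radical line on NP is 24.92 from N and the perpendicular offset is √(26.3² − 24.92²) = 8.410. Taking the right-of-NP solution: V = (38.90, -0.3439).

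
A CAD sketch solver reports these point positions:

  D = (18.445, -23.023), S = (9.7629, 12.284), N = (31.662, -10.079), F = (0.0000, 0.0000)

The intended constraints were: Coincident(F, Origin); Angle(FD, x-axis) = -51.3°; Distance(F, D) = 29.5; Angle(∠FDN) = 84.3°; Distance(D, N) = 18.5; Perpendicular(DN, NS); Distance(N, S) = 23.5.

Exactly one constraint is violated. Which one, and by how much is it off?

Distance(N, S) = 23.5 — off by 7.80.

F = (0.00, 0.00) ✓; FD at -51.30° ✓; |FD| = 29.50 ✓; ∠FDN = 84.30° ✓; |DN| = 18.50 ✓; ∠(DN, NS) = 90.00° ✓; |NS| = 31.30 ✗.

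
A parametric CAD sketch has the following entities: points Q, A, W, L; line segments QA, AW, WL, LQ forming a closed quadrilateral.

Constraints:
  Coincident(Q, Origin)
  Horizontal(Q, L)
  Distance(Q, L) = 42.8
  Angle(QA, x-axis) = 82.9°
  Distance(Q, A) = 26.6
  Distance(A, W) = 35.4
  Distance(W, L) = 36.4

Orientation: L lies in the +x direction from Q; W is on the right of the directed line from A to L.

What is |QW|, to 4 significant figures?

11.51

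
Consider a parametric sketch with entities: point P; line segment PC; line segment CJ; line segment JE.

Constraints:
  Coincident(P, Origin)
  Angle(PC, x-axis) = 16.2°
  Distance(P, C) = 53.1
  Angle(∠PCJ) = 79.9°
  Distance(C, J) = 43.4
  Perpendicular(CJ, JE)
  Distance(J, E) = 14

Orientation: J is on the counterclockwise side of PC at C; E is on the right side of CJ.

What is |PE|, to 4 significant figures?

74.53

P is at the origin; PC runs at 16.2° with length 53.1, so C = 53.1·(cos 16.2°, sin 16.2°) = (50.99, 14.81). ∠PCJ = 79.9°, so CJ runs at 16.2° + (180° − 79.9°) = 116.3° from the x-axis; with |CJ| = 43.4, J = C + 43.4·(cos 116.3°, sin 116.3°) = (31.76, 53.72). CJ is perpendicular to JE; with |JE| = 14.0 on the right of CJ, E = J + 14.0·(0.8965, 0.4431) = (44.31, 59.92). Then |PE| = |E − P| = 74.53.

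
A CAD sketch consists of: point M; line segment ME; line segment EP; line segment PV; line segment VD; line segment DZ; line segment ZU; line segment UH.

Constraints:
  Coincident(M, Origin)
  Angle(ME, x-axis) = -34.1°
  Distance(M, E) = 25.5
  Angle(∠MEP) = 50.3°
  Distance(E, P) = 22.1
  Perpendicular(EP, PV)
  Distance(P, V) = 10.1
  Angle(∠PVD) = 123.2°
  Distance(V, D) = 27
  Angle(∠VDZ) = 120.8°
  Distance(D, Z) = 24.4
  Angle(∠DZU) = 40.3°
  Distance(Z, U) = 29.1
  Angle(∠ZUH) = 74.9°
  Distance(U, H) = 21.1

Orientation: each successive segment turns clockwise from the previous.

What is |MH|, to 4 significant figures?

13.74

∠DZU = 40.3° gives ZU at -149.5° from the x-axis; with |ZU| = 29.1, U = (13.62, -9.185). ∠ZUH = 74.9° gives UH at 105.4° from the x-axis; with |UH| = 21.1, H = (8.013, 11.16). Then |MH| = |H − M| = 13.74.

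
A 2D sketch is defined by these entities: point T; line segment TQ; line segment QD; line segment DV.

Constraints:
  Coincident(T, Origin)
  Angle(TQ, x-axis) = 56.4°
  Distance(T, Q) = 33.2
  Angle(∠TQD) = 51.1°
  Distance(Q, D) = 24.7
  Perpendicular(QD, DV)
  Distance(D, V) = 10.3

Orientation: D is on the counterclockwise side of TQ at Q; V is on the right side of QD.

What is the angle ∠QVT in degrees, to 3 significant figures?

61.3°

T is at the origin; TQ runs at 56.4° with length 33.2, so Q = 33.2·(cos 56.4°, sin 56.4°) = (18.4, 27.7). ∠TQD = 51.1°, so QD runs at 56.4° + (180° − 51.1°) = 185° from the x-axis; with |QD| = 24.7, D = Q + 24.7·(cos 185°, sin 185°) = (-6.22, 25.4). The perpendicularity gives DV at right angles to QD; with |DV| = 10.3 on the right of QD, V = D + 10.3·(-0.0924, 0.996) = (-7.17, 35.6). Then cos ∠QVT = VQ·VT / (|VQ||VT|), giving 61.3°.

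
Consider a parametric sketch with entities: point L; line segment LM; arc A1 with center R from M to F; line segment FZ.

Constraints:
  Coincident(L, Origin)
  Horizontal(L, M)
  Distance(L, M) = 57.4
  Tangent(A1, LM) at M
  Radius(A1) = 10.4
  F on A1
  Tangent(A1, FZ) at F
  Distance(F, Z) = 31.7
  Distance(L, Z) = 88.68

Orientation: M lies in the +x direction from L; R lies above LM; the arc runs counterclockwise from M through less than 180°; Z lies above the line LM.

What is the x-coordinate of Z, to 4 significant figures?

82.60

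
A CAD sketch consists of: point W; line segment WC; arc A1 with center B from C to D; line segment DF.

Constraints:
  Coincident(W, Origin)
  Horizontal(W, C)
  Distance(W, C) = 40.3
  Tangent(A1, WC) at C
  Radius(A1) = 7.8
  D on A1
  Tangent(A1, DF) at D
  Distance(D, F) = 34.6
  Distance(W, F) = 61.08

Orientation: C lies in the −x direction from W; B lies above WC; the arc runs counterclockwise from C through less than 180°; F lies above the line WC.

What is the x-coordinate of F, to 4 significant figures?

-43.23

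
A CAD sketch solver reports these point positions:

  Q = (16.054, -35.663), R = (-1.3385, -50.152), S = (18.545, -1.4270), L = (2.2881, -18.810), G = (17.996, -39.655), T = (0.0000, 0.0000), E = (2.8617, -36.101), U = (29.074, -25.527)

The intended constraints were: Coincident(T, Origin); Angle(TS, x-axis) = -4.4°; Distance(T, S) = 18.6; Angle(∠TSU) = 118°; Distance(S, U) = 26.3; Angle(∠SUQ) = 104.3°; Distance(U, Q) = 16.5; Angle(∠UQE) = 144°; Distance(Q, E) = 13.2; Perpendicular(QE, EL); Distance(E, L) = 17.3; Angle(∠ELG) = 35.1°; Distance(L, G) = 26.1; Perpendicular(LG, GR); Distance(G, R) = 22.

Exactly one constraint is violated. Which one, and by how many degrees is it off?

Perpendicular(LG, GR) — off by 8.50°.

T = (0.00, 0.00) ✓; TS at -4.400° ✓; |TS| = 18.60 ✓; ∠TSU = 118.0° ✓; |SU| = 26.30 ✓; ∠SUQ = 104.3° ✓; |UQ| = 16.50 ✓; ∠UQE = 144.0° ✓; |QE| = 13.20 ✓; ∠(QE, EL) = 90.00° ✓; |EL| = 17.30 ✓; ∠ELG = 35.10° ✓; |LG| = 26.10 ✓; ∠(LG, GR) = 98.50° ✗; |GR| = 22.00 ✓.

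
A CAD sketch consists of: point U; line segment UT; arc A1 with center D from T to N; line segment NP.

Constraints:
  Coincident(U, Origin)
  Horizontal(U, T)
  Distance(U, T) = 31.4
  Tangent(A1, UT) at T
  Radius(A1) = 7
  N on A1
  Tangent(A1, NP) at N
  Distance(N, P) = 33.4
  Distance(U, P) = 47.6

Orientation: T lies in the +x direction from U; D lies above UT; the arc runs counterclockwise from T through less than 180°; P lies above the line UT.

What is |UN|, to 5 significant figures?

39.081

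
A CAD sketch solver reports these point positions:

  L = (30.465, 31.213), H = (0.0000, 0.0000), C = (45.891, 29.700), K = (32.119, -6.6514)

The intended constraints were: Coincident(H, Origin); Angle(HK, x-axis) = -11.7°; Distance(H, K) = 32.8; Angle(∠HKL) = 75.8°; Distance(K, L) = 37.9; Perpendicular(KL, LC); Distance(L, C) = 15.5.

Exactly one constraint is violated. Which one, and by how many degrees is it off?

Perpendicular(KL, LC) — off by 8.10°.

H = (0.00, 0.00) ✓; HK at -11.70° ✓; |HK| = 32.80 ✓; ∠HKL = 75.80° ✓; |KL| = 37.90 ✓; ∠(KL, LC) = 98.10° ✗; |LC| = 15.50 ✓.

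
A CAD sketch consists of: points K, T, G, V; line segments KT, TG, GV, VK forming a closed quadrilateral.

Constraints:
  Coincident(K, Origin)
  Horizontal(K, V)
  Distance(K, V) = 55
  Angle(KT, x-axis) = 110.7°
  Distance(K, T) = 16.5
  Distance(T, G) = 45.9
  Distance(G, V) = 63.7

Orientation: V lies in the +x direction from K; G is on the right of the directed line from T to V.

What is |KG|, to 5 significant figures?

30.237

Checks: |TG| = 45.90 ✓; |GV| = 63.70 ✓.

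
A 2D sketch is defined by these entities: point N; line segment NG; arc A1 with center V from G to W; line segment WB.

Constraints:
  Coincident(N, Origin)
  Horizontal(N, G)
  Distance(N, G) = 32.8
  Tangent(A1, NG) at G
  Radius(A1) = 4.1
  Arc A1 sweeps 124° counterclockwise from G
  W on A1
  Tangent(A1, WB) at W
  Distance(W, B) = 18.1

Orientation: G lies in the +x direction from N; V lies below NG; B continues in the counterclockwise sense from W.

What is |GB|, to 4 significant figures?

22.43

N is at the origin; NG is horizontal with |NG| = 32.8 and G on the +x side, so G = (32.80, 0.000). A1 meets NG tangentially, so VG is at right angles to NG, so V = G + (0, -4.1) = (32.80, -4.100). On A1, G sits at bearing 90° from V; a 124° counterclockwise sweep puts W at bearing 214°, so W = V + 4.1·(cos 214°, sin 214°) = (29.40, -6.393). A1 meets WB tangentially, so VW is at right angles to WB, so WB runs along (−sin 214°, cos 214°); with |WB| = 18.1, B = (39.52, -21.40). Then |GB| = |B − G| = 22.43.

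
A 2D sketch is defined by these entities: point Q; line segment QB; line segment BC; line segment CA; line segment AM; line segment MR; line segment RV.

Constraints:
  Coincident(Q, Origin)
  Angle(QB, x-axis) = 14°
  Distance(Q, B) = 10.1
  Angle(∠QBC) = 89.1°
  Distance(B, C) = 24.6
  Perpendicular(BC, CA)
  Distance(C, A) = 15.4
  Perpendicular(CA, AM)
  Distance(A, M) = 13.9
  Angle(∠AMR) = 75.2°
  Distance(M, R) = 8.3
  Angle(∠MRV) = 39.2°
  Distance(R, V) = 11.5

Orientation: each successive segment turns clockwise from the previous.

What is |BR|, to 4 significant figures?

14.79

Q is at the origin; QB runs at 14.0° with length 10.1, so B = (9.800, 2.443). ∠QBC = 89.1° gives BC at -76.90° from the x-axis; with |BC| = 24.6, C = (15.38, -21.52). The perpendicularity gives CA at right angles to BC, so CA runs at -166.9°; with |CA| = 15.4, A = (0.3764, -25.01). The perpendicularity gives AM at right angles to CA, so AM runs at 103.1°; with |AM| = 13.9, M = (-2.774, -11.47). ∠AMR = 75.2° gives MR at -1.700° from the x-axis; with |MR| = 8.3, R = (5.522, -11.71). Then |BR| = |R − B| = 14.79.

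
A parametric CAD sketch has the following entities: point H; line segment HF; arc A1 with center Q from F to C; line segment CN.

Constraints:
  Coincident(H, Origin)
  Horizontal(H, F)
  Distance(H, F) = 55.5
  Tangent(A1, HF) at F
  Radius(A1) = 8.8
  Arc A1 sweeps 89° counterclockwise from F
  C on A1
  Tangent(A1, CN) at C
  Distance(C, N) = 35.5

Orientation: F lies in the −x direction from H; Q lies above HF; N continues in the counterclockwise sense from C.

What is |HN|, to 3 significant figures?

63.8

H is at the origin; H and F share the same y with |HF| = 55.5 and F on the −x side, so F = (-55.5, 0.00). Tangency of A1 to HF means the radius QF is perpendicular to HF, so Q = F + (0, 8.8) = (-55.5, 8.80). On A1, F sits at bearing -90° from Q; an 89° counterclockwise sweep puts C at bearing -1°, so C = Q + 8.8·(cos -1°, sin -1°) = (-46.7, 8.65). The tangent condition forces QC to be normal to CN, so CN runs along (−sin -1°, cos -1°); with |CN| = 35.5, N = (-46.1, 44.1). Then |HN| = |N − H| = 63.8.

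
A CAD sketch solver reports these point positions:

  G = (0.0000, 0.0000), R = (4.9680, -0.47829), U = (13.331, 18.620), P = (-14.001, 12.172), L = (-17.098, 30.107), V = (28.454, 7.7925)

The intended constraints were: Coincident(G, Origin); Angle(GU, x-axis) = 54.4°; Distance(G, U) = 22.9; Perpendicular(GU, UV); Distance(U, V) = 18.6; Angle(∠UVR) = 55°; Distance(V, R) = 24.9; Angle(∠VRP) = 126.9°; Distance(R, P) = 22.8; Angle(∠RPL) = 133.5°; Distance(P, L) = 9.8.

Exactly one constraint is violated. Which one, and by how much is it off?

Distance(P, L) = 9.8 — off by 8.40.

G = (0.00, 0.00) ✓; GU at 54.40° ✓; |GU| = 22.90 ✓; ∠(GU, UV) = 90.00° ✓; |UV| = 18.60 ✓; ∠UVR = 55.00° ✓; |VR| = 24.90 ✓; ∠VRP = 126.9° ✓; |RP| = 22.80 ✓; ∠RPL = 133.5° ✓; |PL| = 18.20 ✗.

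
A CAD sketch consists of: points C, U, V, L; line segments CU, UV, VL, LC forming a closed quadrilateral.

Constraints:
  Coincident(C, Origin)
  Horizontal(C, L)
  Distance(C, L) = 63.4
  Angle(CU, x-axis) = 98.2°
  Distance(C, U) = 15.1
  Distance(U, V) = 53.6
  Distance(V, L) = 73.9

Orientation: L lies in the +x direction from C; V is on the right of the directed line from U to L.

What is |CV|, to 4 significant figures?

38.60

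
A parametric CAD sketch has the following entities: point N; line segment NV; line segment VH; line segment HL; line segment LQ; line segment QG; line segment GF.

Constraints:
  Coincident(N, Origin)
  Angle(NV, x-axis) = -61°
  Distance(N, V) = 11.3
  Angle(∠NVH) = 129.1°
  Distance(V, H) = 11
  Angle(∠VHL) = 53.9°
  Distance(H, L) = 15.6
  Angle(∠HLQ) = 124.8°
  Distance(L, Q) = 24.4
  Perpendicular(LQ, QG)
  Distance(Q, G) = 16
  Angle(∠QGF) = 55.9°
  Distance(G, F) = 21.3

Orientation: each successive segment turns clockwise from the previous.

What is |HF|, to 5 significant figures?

17.944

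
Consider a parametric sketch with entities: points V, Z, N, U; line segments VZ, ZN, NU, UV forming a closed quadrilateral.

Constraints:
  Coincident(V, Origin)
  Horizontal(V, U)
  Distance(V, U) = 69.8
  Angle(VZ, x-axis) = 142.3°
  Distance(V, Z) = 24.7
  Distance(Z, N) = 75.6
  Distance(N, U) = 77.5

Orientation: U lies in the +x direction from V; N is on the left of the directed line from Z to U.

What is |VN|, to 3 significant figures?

76.5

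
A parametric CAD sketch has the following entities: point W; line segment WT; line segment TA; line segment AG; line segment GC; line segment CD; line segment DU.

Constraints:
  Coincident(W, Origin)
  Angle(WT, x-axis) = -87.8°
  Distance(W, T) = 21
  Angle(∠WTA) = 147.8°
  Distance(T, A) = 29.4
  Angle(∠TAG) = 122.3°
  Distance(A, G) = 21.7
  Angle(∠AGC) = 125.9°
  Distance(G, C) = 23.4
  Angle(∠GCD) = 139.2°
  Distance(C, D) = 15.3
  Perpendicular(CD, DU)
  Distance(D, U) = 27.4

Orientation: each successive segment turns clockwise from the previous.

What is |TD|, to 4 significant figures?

50.69

W is at the origin; WT runs at -87.8° with length 21.0, so T = (0.8061, -20.98). ∠WTA = 147.8° gives TA at -120.0° from the x-axis; with |TA| = 29.4, A = (-13.89, -46.45). ∠TAG = 122.3° gives AG at -177.7° from the x-axis; with |AG| = 21.7, G = (-35.58, -47.32). ∠AGC = 125.9° gives GC at 128.2° from the x-axis; with |GC| = 23.4, C = (-50.05, -28.93). ∠GCD = 139.2° gives CD at 87.40° from the x-axis; with |CD| = 15.3, D = (-49.35, -13.64). Then |TD| = |D − T| = 50.69.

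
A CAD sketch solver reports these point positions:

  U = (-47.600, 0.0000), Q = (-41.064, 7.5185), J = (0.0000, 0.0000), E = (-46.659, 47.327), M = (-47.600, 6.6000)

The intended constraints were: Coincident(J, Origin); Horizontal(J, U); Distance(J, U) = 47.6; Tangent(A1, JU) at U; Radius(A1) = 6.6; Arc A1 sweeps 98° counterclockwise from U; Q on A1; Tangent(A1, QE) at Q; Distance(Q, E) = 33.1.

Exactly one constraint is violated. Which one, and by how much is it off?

Distance(Q, E) = 33.1 — off by 7.10.

J = (0.00, 0.00) ✓; J.y = 0.00, U.y = 0.00 ✓; |JU| = 47.60 ✓; ∠(MU, UJ) = 90.00° ✓; |MU| = 6.600 ✓; bearing(M→Q) − bearing(M→U) = 98.00° ✓; |MQ| = 6.600 ✓; ∠(MQ, QE) = 90.00° ✓; |QE| = 40.20 ✗.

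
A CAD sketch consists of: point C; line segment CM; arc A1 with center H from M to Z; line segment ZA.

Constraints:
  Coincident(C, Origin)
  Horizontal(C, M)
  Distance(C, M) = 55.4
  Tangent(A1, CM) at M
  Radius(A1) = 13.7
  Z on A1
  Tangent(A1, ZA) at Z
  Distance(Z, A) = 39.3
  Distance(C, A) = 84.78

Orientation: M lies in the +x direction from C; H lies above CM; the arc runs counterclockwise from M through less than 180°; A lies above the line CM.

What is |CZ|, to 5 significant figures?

70.652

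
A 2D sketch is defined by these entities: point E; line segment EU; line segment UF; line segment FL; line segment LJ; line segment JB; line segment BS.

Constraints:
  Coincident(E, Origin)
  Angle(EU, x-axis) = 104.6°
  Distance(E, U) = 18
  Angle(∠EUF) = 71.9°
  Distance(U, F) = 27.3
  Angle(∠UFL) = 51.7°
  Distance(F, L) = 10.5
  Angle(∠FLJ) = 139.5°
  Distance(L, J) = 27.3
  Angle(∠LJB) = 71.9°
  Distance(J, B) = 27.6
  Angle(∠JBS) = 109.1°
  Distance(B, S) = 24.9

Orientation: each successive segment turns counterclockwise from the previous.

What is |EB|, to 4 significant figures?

32.05

E is at the origin; EU runs at 104.6° with length 18.0, so U = (-4.537, 17.42). ∠EUF = 71.9° gives UF at -147.3° from the x-axis; with |UF| = 27.3, F = (-27.51, 2.670). ∠UFL = 51.7° gives FL at -19.00° from the x-axis; with |FL| = 10.5, L = (-17.58, -0.7483). ∠FLJ = 139.5° gives LJ at 21.50° from the x-axis; with |LJ| = 27.3, J = (7.818, 9.257). ∠LJB = 71.9° gives JB at 129.6° from the x-axis; with |JB| = 27.6, B = (-9.775, 30.52). Then |EB| = |B − E| = 32.05.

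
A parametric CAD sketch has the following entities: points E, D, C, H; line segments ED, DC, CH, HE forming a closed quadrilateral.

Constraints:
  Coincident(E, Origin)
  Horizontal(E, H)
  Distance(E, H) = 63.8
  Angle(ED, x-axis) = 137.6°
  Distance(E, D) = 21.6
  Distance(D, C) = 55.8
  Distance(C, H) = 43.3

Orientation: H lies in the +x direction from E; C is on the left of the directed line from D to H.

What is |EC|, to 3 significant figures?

49.6

Checks: E = (0.00, 0.00) ✓; |DC| = 55.80 ✓; |CH| = 43.30 ✓.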